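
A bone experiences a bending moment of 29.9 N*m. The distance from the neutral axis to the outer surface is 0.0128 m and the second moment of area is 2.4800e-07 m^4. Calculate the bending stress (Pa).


sigma = M * c / I
sigma = 29.9 * 0.0128 / 2.4800e-07
M * c = 0.3827
sigma = 1.5432e+06


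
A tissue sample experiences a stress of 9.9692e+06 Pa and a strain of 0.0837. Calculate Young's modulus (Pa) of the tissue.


E = stress / strain
E = 9.9692e+06 / 0.0837
E = 1.1911e+08


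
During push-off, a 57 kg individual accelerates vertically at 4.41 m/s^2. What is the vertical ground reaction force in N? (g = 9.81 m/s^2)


GRF = m * (g + a)
GRF = 57 * (9.81 + 4.41)
GRF = 57 * 14.2200
GRF = 810.5400


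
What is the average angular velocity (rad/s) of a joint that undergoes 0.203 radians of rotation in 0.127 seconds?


omega = delta_theta / delta_t
omega = 0.203 / 0.127
omega = 1.5984


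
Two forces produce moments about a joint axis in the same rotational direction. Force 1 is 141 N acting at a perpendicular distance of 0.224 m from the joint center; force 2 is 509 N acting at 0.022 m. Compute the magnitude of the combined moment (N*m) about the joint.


M = F1 * d1 + F2 * d2
M = 141 * 0.224 + 509 * 0.022
M = 31.5840 + 11.1980
M = 42.7820


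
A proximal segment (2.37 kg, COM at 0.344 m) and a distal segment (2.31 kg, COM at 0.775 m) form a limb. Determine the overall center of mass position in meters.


COM = (m1*x1 + m2*x2) / (m1 + m2)
COM = (2.37*0.344 + 2.31*0.775) / (2.37 + 2.31)
Numerator = 2.6055
Denominator = 4.6800
COM = 0.5567


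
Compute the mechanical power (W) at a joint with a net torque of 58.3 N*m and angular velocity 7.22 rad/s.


P = M * omega
P = 58.3 * 7.22
P = 420.9260


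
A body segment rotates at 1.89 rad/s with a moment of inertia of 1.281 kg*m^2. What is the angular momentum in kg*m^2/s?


L = I * omega
L = 1.281 * 1.89
L = 2.4211


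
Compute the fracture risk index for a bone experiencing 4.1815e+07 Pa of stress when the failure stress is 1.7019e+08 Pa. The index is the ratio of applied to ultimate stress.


FRI = applied / ultimate
FRI = 4.1815e+07 / 1.7019e+08
FRI = 0.2457


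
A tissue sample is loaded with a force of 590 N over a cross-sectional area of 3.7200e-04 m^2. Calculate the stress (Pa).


stress = F / A
stress = 590 / 3.7200e-04
stress = 1.5860e+06


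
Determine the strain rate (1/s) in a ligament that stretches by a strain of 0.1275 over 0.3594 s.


strain_rate = delta_strain / delta_t
strain_rate = 0.1275 / 0.3594
strain_rate = 0.3548


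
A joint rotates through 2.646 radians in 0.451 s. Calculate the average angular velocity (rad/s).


omega = delta_theta / delta_t
omega = 2.646 / 0.451
omega = 5.8670


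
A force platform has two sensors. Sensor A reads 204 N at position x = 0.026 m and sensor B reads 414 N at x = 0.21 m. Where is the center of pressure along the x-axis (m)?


COP_x = (F1*x1 + F2*x2) / (F1 + F2)
COP_x = (204*0.026 + 414*0.21) / (204 + 414)
Numerator = 92.2440
Denominator = 618
COP_x = 0.1493


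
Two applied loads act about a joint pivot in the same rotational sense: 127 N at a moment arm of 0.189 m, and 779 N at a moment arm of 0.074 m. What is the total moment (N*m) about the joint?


M = F1 * d1 + F2 * d2
M = 127 * 0.189 + 779 * 0.074
M = 24.0030 + 57.6460
M = 81.6490


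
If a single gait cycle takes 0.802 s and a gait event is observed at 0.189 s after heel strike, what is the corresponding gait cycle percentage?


pct = (event_time / cycle_time) * 100
pct = (0.189 / 0.802) * 100
ratio = 0.2357
pct = 23.5661


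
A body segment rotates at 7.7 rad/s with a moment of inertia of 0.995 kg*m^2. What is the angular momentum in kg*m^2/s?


L = I * omega
L = 0.995 * 7.7
L = 7.6615


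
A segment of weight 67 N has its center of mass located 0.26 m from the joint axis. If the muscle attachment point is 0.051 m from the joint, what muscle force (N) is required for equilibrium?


F_muscle = W * d_load / d_muscle
F_muscle = 67 * 0.26 / 0.051
Numerator = 17.4200
F_muscle = 341.5686


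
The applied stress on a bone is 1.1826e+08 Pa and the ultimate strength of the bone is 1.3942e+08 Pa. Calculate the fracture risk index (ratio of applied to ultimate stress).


FRI = applied / ultimate
FRI = 1.1826e+08 / 1.3942e+08
FRI = 0.8482


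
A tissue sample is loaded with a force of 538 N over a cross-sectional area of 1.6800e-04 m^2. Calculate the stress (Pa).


stress = F / A
stress = 538 / 1.6800e-04
stress = 3.2024e+06


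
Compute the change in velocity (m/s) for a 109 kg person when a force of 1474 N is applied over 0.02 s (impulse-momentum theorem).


J = F * dt = 1474 * 0.02 = 29.4800 N*s
delta_v = J / m
delta_v = 29.4800 / 109
delta_v = 0.2705


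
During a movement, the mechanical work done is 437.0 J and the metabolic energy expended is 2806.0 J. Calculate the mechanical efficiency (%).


eta = (W_mech / E_meta) * 100
eta = (437.0 / 2806.0) * 100
ratio = 0.1557
eta = 15.5738


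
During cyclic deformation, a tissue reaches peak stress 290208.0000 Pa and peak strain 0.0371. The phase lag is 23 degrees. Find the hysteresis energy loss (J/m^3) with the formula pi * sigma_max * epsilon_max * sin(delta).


E_loss = pi * sigma_max * epsilon_max * sin(delta)
delta = 23 deg = 0.4014 rad
sin(delta) = 0.3907
E_loss = pi * 290208.0000 * 0.0371 * 0.3907
E_loss = 13216.3391


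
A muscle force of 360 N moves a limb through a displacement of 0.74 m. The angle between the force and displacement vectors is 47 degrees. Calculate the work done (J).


W = F * d * cos(theta)
theta = 47 deg = 0.8203 rad
cos(theta) = 0.6820
W = 360 * 0.74 * 0.6820
W = 181.6844


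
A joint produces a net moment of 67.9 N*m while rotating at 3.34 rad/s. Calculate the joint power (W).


P = M * omega
P = 67.9 * 3.34
P = 226.7860


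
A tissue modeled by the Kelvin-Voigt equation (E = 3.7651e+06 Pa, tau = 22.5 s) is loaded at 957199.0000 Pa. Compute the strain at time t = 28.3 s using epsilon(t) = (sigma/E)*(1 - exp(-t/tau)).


epsilon(t) = (sigma/E) * (1 - exp(-t/tau))
sigma/E = 957199.0000 / 3.7651e+06 = 0.2542
exp(-t/tau) = exp(-28.3 / 22.5) = 0.2843
epsilon = 0.2542 * (1 - 0.2843)
epsilon = 0.1820


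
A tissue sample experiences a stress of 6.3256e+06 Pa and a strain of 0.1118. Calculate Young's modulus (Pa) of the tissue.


E = stress / strain
E = 6.3256e+06 / 0.1118
E = 5.6580e+07


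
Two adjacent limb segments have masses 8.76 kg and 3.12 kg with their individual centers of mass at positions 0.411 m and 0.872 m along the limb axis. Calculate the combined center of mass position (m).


COM = (m1*x1 + m2*x2) / (m1 + m2)
COM = (8.76*0.411 + 3.12*0.872) / (8.76 + 3.12)
Numerator = 6.3210
Denominator = 11.8800
COM = 0.5321


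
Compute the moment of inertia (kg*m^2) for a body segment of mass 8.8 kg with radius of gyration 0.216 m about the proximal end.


I = m * k^2
I = 8.8 * 0.216^2
k^2 = 0.0467
I = 0.4106


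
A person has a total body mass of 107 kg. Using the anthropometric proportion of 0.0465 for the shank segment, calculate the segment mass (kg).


m_segment = body_mass * fraction
m_segment = 107 * 0.0465
m_segment = 4.9755


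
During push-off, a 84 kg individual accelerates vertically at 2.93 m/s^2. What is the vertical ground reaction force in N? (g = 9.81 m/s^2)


GRF = m * (g + a)
GRF = 84 * (9.81 + 2.93)
GRF = 84 * 12.7400
GRF = 1070.1600


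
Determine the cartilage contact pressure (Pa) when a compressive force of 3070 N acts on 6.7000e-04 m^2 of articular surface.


P = F / A
P = 3070 / 6.7000e-04
P = 4.5821e+06


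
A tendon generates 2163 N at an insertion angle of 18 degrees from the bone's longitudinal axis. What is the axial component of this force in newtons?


F_eff = F_tendon * cos(theta)
theta = 18 deg = 0.3142 rad
cos(theta) = 0.9511
F_eff = 2163 * 0.9511
F_eff = 2057.1352


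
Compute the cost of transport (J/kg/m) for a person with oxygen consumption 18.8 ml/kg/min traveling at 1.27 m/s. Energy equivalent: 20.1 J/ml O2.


Power per kg = VO2 * 20.1 / 60
Power per kg = 18.8 * 20.1 / 60 = 6.2980 W/kg
Cost = power_per_kg / speed
Cost = 6.2980 / 1.27
Cost = 4.9591


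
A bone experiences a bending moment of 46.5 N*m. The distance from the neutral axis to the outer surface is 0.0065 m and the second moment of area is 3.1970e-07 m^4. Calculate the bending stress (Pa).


sigma = M * c / I
sigma = 46.5 * 0.0065 / 3.1970e-07
M * c = 0.3022
sigma = 945417.5790


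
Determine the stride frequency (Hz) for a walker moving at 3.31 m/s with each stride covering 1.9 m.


f = v / stride_length
f = 3.31 / 1.9
f = 1.7421


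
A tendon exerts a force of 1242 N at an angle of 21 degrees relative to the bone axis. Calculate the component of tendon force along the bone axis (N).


F_eff = F_tendon * cos(theta)
theta = 21 deg = 0.3665 rad
cos(theta) = 0.9336
F_eff = 1242 * 0.9336
F_eff = 1159.5069


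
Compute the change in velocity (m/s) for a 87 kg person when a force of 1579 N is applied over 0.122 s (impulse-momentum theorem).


J = F * dt = 1579 * 0.122 = 192.6380 N*s
delta_v = J / m
delta_v = 192.6380 / 87
delta_v = 2.2142


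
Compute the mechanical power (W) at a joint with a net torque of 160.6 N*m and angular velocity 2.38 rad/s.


P = M * omega
P = 160.6 * 2.38
P = 382.2280


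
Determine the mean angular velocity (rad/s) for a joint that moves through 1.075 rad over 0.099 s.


omega = delta_theta / delta_t
omega = 1.075 / 0.099
omega = 10.8586


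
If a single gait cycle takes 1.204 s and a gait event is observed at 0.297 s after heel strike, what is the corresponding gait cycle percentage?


pct = (event_time / cycle_time) * 100
pct = (0.297 / 1.204) * 100
ratio = 0.2467
pct = 24.6678


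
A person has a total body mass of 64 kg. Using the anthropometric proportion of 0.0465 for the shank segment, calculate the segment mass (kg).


m_segment = body_mass * fraction
m_segment = 64 * 0.0465
m_segment = 2.9760


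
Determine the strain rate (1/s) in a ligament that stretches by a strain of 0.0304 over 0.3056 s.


strain_rate = delta_strain / delta_t
strain_rate = 0.0304 / 0.3056
strain_rate = 0.0995


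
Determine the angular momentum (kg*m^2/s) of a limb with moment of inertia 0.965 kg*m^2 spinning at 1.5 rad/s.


L = I * omega
L = 0.965 * 1.5
L = 1.4475


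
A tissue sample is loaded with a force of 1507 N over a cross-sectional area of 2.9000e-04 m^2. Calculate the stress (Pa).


stress = F / A
stress = 1507 / 2.9000e-04
stress = 5.1966e+06


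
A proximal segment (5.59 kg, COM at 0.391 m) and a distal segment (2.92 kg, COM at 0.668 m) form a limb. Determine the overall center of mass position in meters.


COM = (m1*x1 + m2*x2) / (m1 + m2)
COM = (5.59*0.391 + 2.92*0.668) / (5.59 + 2.92)
Numerator = 4.1363
Denominator = 8.5100
COM = 0.4860


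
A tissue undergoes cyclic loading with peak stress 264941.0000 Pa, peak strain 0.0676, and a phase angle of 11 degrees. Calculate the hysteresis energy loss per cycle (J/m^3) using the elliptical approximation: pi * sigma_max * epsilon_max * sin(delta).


E_loss = pi * sigma_max * epsilon_max * sin(delta)
delta = 11 deg = 0.1920 rad
sin(delta) = 0.1908
E_loss = pi * 264941.0000 * 0.0676 * 0.1908
E_loss = 10736.0515


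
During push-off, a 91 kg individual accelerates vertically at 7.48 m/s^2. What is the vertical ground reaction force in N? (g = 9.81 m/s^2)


GRF = m * (g + a)
GRF = 91 * (9.81 + 7.48)
GRF = 91 * 17.2900
GRF = 1573.3900


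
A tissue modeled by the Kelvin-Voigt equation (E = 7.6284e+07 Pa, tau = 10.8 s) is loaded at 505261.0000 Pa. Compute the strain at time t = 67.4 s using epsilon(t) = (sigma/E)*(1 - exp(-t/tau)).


epsilon(t) = (sigma/E) * (1 - exp(-t/tau))
sigma/E = 505261.0000 / 7.6284e+07 = 0.0066
exp(-t/tau) = exp(-67.4 / 10.8) = 0.0019
epsilon = 0.0066 * (1 - 0.0019)
epsilon = 0.0066


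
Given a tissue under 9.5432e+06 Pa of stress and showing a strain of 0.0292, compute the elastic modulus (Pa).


E = stress / strain
E = 9.5432e+06 / 0.0292
E = 3.2682e+08


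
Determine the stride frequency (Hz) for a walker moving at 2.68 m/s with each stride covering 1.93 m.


f = v / stride_length
f = 2.68 / 1.93
f = 1.3886


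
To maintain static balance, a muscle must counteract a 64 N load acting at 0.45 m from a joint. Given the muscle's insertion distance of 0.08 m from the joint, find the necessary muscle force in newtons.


F_muscle = W * d_load / d_muscle
F_muscle = 64 * 0.45 / 0.08
Numerator = 28.8000
F_muscle = 360.0000


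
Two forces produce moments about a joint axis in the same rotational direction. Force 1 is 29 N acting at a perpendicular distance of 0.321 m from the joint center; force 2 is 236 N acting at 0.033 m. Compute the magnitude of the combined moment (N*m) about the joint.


M = F1 * d1 + F2 * d2
M = 29 * 0.321 + 236 * 0.033
M = 9.3090 + 7.7880
M = 17.0970


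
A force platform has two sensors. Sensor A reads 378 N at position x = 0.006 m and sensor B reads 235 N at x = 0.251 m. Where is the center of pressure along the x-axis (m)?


COP_x = (F1*x1 + F2*x2) / (F1 + F2)
COP_x = (378*0.006 + 235*0.251) / (378 + 235)
Numerator = 61.2530
Denominator = 613
COP_x = 0.0999


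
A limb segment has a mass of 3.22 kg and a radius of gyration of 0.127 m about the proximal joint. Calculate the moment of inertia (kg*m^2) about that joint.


I = m * k^2
I = 3.22 * 0.127^2
k^2 = 0.0161
I = 0.0519


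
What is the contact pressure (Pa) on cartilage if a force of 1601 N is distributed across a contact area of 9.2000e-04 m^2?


P = F / A
P = 1601 / 9.2000e-04
P = 1.7402e+06


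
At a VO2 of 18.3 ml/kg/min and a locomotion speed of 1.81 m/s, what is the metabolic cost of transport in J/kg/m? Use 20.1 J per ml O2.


Power per kg = VO2 * 20.1 / 60
Power per kg = 18.3 * 20.1 / 60 = 6.1305 W/kg
Cost = power_per_kg / speed
Cost = 6.1305 / 1.81
Cost = 3.3870


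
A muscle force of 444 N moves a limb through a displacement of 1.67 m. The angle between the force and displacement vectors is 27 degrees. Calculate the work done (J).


W = F * d * cos(theta)
theta = 27 deg = 0.4712 rad
cos(theta) = 0.8910
W = 444 * 1.67 * 0.8910
W = 660.6635


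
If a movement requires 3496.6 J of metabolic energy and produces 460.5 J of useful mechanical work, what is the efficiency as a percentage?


eta = (W_mech / E_meta) * 100
eta = (460.5 / 3496.6) * 100
ratio = 0.1317
eta = 13.1699


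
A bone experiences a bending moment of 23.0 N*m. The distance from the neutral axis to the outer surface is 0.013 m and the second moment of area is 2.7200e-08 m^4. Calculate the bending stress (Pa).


sigma = M * c / I
sigma = 23.0 * 0.013 / 2.7200e-08
M * c = 0.2990
sigma = 1.0993e+07


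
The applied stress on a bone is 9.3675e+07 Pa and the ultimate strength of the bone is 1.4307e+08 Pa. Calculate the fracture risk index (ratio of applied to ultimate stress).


FRI = applied / ultimate
FRI = 9.3675e+07 / 1.4307e+08
FRI = 0.6547


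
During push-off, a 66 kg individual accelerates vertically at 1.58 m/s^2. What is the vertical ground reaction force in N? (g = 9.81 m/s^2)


GRF = m * (g + a)
GRF = 66 * (9.81 + 1.58)
GRF = 66 * 11.3900
GRF = 751.7400


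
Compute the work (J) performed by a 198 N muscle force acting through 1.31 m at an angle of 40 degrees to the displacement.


W = F * d * cos(theta)
theta = 40 deg = 0.6981 rad
cos(theta) = 0.7660
W = 198 * 1.31 * 0.7660
W = 198.6966


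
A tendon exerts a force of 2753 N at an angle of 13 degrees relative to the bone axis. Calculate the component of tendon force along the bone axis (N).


F_eff = F_tendon * cos(theta)
theta = 13 deg = 0.2269 rad
cos(theta) = 0.9744
F_eff = 2753 * 0.9744
F_eff = 2682.4408


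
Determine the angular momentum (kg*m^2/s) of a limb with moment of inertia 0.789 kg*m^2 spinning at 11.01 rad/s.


L = I * omega
L = 0.789 * 11.01
L = 8.6869


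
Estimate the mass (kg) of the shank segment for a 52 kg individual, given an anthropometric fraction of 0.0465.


m_segment = body_mass * fraction
m_segment = 52 * 0.0465
m_segment = 2.4180


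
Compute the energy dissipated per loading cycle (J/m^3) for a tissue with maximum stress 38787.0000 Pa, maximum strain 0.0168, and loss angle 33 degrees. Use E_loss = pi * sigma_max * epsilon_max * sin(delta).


E_loss = pi * sigma_max * epsilon_max * sin(delta)
delta = 33 deg = 0.5760 rad
sin(delta) = 0.5446
E_loss = pi * 38787.0000 * 0.0168 * 0.5446
E_loss = 1114.9467


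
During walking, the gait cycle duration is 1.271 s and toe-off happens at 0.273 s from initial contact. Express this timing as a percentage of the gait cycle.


pct = (event_time / cycle_time) * 100
pct = (0.273 / 1.271) * 100
ratio = 0.2148
pct = 21.4792


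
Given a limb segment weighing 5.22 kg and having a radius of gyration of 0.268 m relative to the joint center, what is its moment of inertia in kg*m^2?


I = m * k^2
I = 5.22 * 0.268^2
k^2 = 0.0718
I = 0.3749


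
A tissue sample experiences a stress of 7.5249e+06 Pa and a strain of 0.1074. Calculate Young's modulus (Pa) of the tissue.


E = stress / strain
E = 7.5249e+06 / 0.1074
E = 7.0064e+07


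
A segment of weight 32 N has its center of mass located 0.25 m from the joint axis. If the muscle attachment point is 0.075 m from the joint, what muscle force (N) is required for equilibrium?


F_muscle = W * d_load / d_muscle
F_muscle = 32 * 0.25 / 0.075
Numerator = 8.0000
F_muscle = 106.6667


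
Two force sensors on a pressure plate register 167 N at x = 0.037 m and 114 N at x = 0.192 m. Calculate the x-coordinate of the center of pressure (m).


COP_x = (F1*x1 + F2*x2) / (F1 + F2)
COP_x = (167*0.037 + 114*0.192) / (167 + 114)
Numerator = 28.0670
Denominator = 281
COP_x = 0.0999


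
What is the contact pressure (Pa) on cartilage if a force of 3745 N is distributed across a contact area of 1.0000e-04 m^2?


P = F / A
P = 3745 / 1.0000e-04
P = 3.7450e+07


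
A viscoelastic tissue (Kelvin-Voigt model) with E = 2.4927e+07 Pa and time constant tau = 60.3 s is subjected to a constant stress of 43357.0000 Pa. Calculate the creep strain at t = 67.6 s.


epsilon(t) = (sigma/E) * (1 - exp(-t/tau))
sigma/E = 43357.0000 / 2.4927e+07 = 0.0017
exp(-t/tau) = exp(-67.6 / 60.3) = 0.3259
epsilon = 0.0017 * (1 - 0.3259)
epsilon = 0.0012


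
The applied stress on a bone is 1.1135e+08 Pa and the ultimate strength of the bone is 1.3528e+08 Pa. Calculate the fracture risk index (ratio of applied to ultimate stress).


FRI = applied / ultimate
FRI = 1.1135e+08 / 1.3528e+08
FRI = 0.8231


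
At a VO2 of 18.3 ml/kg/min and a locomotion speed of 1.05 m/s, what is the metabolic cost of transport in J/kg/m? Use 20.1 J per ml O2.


Power per kg = VO2 * 20.1 / 60
Power per kg = 18.3 * 20.1 / 60 = 6.1305 W/kg
Cost = power_per_kg / speed
Cost = 6.1305 / 1.05
Cost = 5.8386


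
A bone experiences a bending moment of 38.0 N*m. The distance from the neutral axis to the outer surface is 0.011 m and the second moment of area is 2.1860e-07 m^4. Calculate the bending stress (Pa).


sigma = M * c / I
sigma = 38.0 * 0.011 / 2.1860e-07
M * c = 0.4180
sigma = 1.9122e+06


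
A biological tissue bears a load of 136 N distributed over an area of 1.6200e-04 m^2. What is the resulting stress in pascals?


stress = F / A
stress = 136 / 1.6200e-04
stress = 839506.1728


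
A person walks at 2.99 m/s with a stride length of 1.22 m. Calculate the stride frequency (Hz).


f = v / stride_length
f = 2.99 / 1.22
f = 2.4508


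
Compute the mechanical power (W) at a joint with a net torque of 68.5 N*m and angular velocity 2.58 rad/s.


P = M * omega
P = 68.5 * 2.58
P = 176.7300


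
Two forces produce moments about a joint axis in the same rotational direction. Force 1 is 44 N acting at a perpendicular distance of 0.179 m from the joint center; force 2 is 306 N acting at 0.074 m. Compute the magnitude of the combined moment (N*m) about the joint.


M = F1 * d1 + F2 * d2
M = 44 * 0.179 + 306 * 0.074
M = 7.8760 + 22.6440
M = 30.5200


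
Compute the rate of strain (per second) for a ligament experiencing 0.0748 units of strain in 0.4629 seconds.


strain_rate = delta_strain / delta_t
strain_rate = 0.0748 / 0.4629
strain_rate = 0.1616


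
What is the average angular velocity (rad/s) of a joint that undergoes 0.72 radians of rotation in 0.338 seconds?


omega = delta_theta / delta_t
omega = 0.72 / 0.338
omega = 2.1302


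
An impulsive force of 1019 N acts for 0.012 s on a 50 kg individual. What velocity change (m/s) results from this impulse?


J = F * dt = 1019 * 0.012 = 12.2280 N*s
delta_v = J / m
delta_v = 12.2280 / 50
delta_v = 0.2446


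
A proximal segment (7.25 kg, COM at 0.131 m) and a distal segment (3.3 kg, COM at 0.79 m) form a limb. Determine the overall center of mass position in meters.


COM = (m1*x1 + m2*x2) / (m1 + m2)
COM = (7.25*0.131 + 3.3*0.79) / (7.25 + 3.3)
Numerator = 3.5568
Denominator = 10.5500
COM = 0.3371


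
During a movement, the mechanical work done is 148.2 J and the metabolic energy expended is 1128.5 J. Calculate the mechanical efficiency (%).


eta = (W_mech / E_meta) * 100
eta = (148.2 / 1128.5) * 100
ratio = 0.1313
eta = 13.1325


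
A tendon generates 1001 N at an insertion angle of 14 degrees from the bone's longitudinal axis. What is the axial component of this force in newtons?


F_eff = F_tendon * cos(theta)
theta = 14 deg = 0.2443 rad
cos(theta) = 0.9703
F_eff = 1001 * 0.9703
F_eff = 971.2660


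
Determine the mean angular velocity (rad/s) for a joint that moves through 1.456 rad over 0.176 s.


omega = delta_theta / delta_t
omega = 1.456 / 0.176
omega = 8.2727


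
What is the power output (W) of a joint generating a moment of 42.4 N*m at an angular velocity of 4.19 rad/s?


P = M * omega
P = 42.4 * 4.19
P = 177.6560


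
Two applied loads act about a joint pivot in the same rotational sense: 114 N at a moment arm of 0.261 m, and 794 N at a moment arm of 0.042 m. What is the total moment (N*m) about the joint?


M = F1 * d1 + F2 * d2
M = 114 * 0.261 + 794 * 0.042
M = 29.7540 + 33.3480
M = 63.1020


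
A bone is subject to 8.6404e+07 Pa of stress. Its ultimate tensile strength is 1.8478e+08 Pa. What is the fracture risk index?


FRI = applied / ultimate
FRI = 8.6404e+07 / 1.8478e+08
FRI = 0.4676


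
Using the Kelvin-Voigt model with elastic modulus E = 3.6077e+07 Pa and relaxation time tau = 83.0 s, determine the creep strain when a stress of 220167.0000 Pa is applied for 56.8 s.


epsilon(t) = (sigma/E) * (1 - exp(-t/tau))
sigma/E = 220167.0000 / 3.6077e+07 = 0.0061
exp(-t/tau) = exp(-56.8 / 83.0) = 0.5044
epsilon = 0.0061 * (1 - 0.5044)
epsilon = 0.0030


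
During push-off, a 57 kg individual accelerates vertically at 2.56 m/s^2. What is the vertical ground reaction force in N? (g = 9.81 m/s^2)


GRF = m * (g + a)
GRF = 57 * (9.81 + 2.56)
GRF = 57 * 12.3700
GRF = 705.0900


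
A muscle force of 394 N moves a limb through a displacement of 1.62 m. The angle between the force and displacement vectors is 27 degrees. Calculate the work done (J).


W = F * d * cos(theta)
theta = 27 deg = 0.4712 rad
cos(theta) = 0.8910
W = 394 * 1.62 * 0.8910
W = 568.7116


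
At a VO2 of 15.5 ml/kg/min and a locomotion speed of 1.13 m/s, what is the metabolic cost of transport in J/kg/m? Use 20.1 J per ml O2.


Power per kg = VO2 * 20.1 / 60
Power per kg = 15.5 * 20.1 / 60 = 5.1925 W/kg
Cost = power_per_kg / speed
Cost = 5.1925 / 1.13
Cost = 4.5951


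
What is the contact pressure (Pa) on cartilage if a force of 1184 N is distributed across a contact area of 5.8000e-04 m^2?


P = F / A
P = 1184 / 5.8000e-04
P = 2.0414e+06


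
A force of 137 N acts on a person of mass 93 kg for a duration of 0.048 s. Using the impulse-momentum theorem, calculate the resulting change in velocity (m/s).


J = F * dt = 137 * 0.048 = 6.5760 N*s
delta_v = J / m
delta_v = 6.5760 / 93
delta_v = 0.0707


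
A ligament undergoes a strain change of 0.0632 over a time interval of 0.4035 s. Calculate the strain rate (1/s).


strain_rate = delta_strain / delta_t
strain_rate = 0.0632 / 0.4035
strain_rate = 0.1566


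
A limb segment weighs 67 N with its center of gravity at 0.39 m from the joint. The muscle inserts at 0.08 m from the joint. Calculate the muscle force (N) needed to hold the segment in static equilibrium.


F_muscle = W * d_load / d_muscle
F_muscle = 67 * 0.39 / 0.08
Numerator = 26.1300
F_muscle = 326.6250


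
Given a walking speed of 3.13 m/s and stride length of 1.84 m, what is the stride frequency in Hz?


f = v / stride_length
f = 3.13 / 1.84
f = 1.7011


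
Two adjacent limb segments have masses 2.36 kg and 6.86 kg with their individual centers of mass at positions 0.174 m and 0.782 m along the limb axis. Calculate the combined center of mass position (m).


COM = (m1*x1 + m2*x2) / (m1 + m2)
COM = (2.36*0.174 + 6.86*0.782) / (2.36 + 6.86)
Numerator = 5.7752
Denominator = 9.2200
COM = 0.6264


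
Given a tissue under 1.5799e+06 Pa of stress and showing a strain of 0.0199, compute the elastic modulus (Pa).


E = stress / strain
E = 1.5799e+06 / 0.0199
E = 7.9392e+07


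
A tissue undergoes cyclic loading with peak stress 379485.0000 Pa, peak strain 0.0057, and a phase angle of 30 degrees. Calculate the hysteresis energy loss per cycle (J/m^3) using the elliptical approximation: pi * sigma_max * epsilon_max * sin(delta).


E_loss = pi * sigma_max * epsilon_max * sin(delta)
delta = 30 deg = 0.5236 rad
sin(delta) = 0.5000
E_loss = pi * 379485.0000 * 0.0057 * 0.5000
E_loss = 3397.7338


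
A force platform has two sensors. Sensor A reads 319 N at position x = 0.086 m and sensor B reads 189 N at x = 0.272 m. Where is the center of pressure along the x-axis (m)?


COP_x = (F1*x1 + F2*x2) / (F1 + F2)
COP_x = (319*0.086 + 189*0.272) / (319 + 189)
Numerator = 78.8420
Denominator = 508
COP_x = 0.1552


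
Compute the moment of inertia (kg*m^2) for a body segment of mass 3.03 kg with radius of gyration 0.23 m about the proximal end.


I = m * k^2
I = 3.03 * 0.23^2
k^2 = 0.0529
I = 0.1603


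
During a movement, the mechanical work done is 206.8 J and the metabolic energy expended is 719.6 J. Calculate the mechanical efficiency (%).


eta = (W_mech / E_meta) * 100
eta = (206.8 / 719.6) * 100
ratio = 0.2874
eta = 28.7382


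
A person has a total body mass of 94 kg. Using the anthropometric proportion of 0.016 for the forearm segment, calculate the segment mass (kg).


m_segment = body_mass * fraction
m_segment = 94 * 0.016
m_segment = 1.5040


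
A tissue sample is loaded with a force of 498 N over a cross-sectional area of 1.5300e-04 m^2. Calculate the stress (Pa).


stress = F / A
stress = 498 / 1.5300e-04
stress = 3.2549e+06


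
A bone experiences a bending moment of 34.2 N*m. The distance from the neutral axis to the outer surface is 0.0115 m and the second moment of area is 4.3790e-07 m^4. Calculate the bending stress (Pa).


sigma = M * c / I
sigma = 34.2 * 0.0115 / 4.3790e-07
M * c = 0.3933
sigma = 898150.2626


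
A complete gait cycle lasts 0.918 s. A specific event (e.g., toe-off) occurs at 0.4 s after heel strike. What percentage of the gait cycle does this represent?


pct = (event_time / cycle_time) * 100
pct = (0.4 / 0.918) * 100
ratio = 0.4357
pct = 43.5730


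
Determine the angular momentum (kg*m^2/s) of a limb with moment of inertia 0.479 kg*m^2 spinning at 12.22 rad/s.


L = I * omega
L = 0.479 * 12.22
L = 5.8534


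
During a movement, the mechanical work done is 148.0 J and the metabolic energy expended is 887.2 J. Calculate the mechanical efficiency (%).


eta = (W_mech / E_meta) * 100
eta = (148.0 / 887.2) * 100
ratio = 0.1668
eta = 16.6817


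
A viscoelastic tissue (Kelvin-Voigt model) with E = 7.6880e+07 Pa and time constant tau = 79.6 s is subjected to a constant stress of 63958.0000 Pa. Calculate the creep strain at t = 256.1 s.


epsilon(t) = (sigma/E) * (1 - exp(-t/tau))
sigma/E = 63958.0000 / 7.6880e+07 = 8.3192e-04
exp(-t/tau) = exp(-256.1 / 79.6) = 0.0401
epsilon = 8.3192e-04 * (1 - 0.0401)
epsilon = 7.9859e-04


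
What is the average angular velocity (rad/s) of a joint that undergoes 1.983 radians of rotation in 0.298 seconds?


omega = delta_theta / delta_t
omega = 1.983 / 0.298
omega = 6.6544


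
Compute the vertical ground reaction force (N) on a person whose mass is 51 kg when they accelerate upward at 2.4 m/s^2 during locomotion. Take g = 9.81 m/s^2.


GRF = m * (g + a)
GRF = 51 * (9.81 + 2.4)
GRF = 51 * 12.2100
GRF = 622.7100


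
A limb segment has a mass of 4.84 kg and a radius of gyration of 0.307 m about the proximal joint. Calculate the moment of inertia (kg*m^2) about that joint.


I = m * k^2
I = 4.84 * 0.307^2
k^2 = 0.0942
I = 0.4562


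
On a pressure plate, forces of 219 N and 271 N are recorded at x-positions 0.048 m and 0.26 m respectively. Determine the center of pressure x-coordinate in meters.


COP_x = (F1*x1 + F2*x2) / (F1 + F2)
COP_x = (219*0.048 + 271*0.26) / (219 + 271)
Numerator = 80.9720
Denominator = 490
COP_x = 0.1652


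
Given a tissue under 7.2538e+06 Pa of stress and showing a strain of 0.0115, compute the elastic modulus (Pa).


E = stress / strain
E = 7.2538e+06 / 0.0115
E = 6.3077e+08


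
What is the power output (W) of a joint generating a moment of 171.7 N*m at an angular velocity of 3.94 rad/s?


P = M * omega
P = 171.7 * 3.94
P = 676.4980


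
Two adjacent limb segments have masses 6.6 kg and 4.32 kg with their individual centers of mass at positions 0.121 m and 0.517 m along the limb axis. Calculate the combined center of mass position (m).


COM = (m1*x1 + m2*x2) / (m1 + m2)
COM = (6.6*0.121 + 4.32*0.517) / (6.6 + 4.32)
Numerator = 3.0320
Denominator = 10.9200
COM = 0.2777


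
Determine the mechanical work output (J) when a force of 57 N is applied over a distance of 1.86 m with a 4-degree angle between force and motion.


W = F * d * cos(theta)
theta = 4 deg = 0.0698 rad
cos(theta) = 0.9976
W = 57 * 1.86 * 0.9976
W = 105.7617


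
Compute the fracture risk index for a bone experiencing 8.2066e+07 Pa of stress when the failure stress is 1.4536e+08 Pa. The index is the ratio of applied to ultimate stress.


FRI = applied / ultimate
FRI = 8.2066e+07 / 1.4536e+08
FRI = 0.5646


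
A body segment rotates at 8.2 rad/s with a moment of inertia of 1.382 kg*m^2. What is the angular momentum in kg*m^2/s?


L = I * omega
L = 1.382 * 8.2
L = 11.3324


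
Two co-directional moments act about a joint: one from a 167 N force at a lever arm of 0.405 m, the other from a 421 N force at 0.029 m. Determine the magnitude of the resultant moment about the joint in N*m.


M = F1 * d1 + F2 * d2
M = 167 * 0.405 + 421 * 0.029
M = 67.6350 + 12.2090
M = 79.8440


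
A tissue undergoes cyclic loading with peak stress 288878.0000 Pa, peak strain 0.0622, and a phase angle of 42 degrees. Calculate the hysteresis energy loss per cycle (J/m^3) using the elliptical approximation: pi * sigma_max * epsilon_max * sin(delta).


E_loss = pi * sigma_max * epsilon_max * sin(delta)
delta = 42 deg = 0.7330 rad
sin(delta) = 0.6691
E_loss = pi * 288878.0000 * 0.0622 * 0.6691
E_loss = 37771.6208


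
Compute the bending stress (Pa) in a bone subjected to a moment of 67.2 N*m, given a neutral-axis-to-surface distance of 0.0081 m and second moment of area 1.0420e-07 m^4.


sigma = M * c / I
sigma = 67.2 * 0.0081 / 1.0420e-07
M * c = 0.5443
sigma = 5.2238e+06


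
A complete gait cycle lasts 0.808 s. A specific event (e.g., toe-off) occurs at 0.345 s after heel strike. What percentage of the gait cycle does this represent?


pct = (event_time / cycle_time) * 100
pct = (0.345 / 0.808) * 100
ratio = 0.4270
pct = 42.6980


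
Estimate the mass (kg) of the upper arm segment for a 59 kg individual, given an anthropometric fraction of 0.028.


m_segment = body_mass * fraction
m_segment = 59 * 0.028
m_segment = 1.6520


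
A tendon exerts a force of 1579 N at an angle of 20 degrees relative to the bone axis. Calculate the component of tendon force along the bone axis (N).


F_eff = F_tendon * cos(theta)
theta = 20 deg = 0.3491 rad
cos(theta) = 0.9397
F_eff = 1579 * 0.9397
F_eff = 1483.7746


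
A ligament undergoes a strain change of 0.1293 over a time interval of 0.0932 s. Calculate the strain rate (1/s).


strain_rate = delta_strain / delta_t
strain_rate = 0.1293 / 0.0932
strain_rate = 1.3873


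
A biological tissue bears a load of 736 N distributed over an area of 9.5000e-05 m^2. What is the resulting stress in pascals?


stress = F / A
stress = 736 / 9.5000e-05
stress = 7.7474e+06


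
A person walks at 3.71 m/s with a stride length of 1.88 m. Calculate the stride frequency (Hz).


f = v / stride_length
f = 3.71 / 1.88
f = 1.9734


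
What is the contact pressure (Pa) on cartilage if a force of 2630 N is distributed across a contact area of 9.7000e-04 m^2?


P = F / A
P = 2630 / 9.7000e-04
P = 2.7113e+06


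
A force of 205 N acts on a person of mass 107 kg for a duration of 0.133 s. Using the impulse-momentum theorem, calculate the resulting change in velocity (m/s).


J = F * dt = 205 * 0.133 = 27.2650 N*s
delta_v = J / m
delta_v = 27.2650 / 107
delta_v = 0.2548


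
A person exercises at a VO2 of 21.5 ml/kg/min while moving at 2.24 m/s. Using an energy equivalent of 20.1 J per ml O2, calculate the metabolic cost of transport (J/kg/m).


Power per kg = VO2 * 20.1 / 60
Power per kg = 21.5 * 20.1 / 60 = 7.2025 W/kg
Cost = power_per_kg / speed
Cost = 7.2025 / 2.24
Cost = 3.2154


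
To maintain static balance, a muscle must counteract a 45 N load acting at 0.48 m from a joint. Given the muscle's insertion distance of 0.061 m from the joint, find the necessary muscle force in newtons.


F_muscle = W * d_load / d_muscle
F_muscle = 45 * 0.48 / 0.061
Numerator = 21.6000
F_muscle = 354.0984


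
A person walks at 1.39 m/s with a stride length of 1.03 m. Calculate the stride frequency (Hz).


f = v / stride_length
f = 1.39 / 1.03
f = 1.3495


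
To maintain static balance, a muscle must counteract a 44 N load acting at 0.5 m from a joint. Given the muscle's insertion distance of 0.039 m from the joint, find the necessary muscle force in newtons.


F_muscle = W * d_load / d_muscle
F_muscle = 44 * 0.5 / 0.039
Numerator = 22.0000
F_muscle = 564.1026


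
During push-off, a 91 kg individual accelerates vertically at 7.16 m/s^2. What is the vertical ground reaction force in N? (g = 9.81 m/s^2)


GRF = m * (g + a)
GRF = 91 * (9.81 + 7.16)
GRF = 91 * 16.9700
GRF = 1544.2700


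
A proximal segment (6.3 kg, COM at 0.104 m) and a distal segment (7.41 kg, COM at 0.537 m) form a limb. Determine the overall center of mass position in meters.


COM = (m1*x1 + m2*x2) / (m1 + m2)
COM = (6.3*0.104 + 7.41*0.537) / (6.3 + 7.41)
Numerator = 4.6344
Denominator = 13.7100
COM = 0.3380


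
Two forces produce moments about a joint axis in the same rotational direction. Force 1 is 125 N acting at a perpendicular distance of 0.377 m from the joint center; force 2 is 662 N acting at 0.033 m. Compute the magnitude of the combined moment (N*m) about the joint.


M = F1 * d1 + F2 * d2
M = 125 * 0.377 + 662 * 0.033
M = 47.1250 + 21.8460
M = 68.9710


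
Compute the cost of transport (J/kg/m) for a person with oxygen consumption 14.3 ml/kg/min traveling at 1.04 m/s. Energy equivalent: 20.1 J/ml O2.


Power per kg = VO2 * 20.1 / 60
Power per kg = 14.3 * 20.1 / 60 = 4.7905 W/kg
Cost = power_per_kg / speed
Cost = 4.7905 / 1.04
Cost = 4.6062


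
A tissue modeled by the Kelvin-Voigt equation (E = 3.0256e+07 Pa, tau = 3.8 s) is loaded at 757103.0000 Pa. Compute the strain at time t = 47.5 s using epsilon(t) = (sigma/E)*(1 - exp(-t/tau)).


epsilon(t) = (sigma/E) * (1 - exp(-t/tau))
sigma/E = 757103.0000 / 3.0256e+07 = 0.0250
exp(-t/tau) = exp(-47.5 / 3.8) = 3.7267e-06
epsilon = 0.0250 * (1 - 3.7267e-06)
epsilon = 0.0250


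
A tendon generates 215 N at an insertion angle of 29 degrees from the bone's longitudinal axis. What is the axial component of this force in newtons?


F_eff = F_tendon * cos(theta)
theta = 29 deg = 0.5061 rad
cos(theta) = 0.8746
F_eff = 215 * 0.8746
F_eff = 188.0432


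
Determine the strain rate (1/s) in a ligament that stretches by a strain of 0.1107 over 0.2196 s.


strain_rate = delta_strain / delta_t
strain_rate = 0.1107 / 0.2196
strain_rate = 0.5041


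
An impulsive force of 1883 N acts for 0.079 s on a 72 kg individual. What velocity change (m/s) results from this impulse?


J = F * dt = 1883 * 0.079 = 148.7570 N*s
delta_v = J / m
delta_v = 148.7570 / 72
delta_v = 2.0661


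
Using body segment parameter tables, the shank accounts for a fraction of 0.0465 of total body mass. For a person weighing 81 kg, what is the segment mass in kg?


m_segment = body_mass * fraction
m_segment = 81 * 0.0465
m_segment = 3.7665


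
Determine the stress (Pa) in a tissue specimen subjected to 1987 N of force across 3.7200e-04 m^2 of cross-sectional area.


stress = F / A
stress = 1987 / 3.7200e-04
stress = 5.3414e+06


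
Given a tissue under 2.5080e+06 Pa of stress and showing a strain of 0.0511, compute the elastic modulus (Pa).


E = stress / strain
E = 2.5080e+06 / 0.0511
E = 4.9080e+07


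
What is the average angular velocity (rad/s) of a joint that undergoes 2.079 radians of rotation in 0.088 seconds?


omega = delta_theta / delta_t
omega = 2.079 / 0.088
omega = 23.6250


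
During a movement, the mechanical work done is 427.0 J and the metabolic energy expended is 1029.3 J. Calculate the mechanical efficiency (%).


eta = (W_mech / E_meta) * 100
eta = (427.0 / 1029.3) * 100
ratio = 0.4148
eta = 41.4845


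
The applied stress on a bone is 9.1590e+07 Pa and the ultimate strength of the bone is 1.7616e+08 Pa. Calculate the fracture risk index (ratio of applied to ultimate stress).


FRI = applied / ultimate
FRI = 9.1590e+07 / 1.7616e+08
FRI = 0.5199


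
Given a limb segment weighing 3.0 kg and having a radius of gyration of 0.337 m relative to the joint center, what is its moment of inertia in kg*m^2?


I = m * k^2
I = 3.0 * 0.337^2
k^2 = 0.1136
I = 0.3407


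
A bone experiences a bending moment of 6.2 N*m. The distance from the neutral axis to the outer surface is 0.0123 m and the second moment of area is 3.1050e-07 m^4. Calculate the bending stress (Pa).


sigma = M * c / I
sigma = 6.2 * 0.0123 / 3.1050e-07
M * c = 0.0763
sigma = 245603.8647


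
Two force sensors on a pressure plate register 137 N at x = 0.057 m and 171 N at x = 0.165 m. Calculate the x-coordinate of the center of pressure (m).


COP_x = (F1*x1 + F2*x2) / (F1 + F2)
COP_x = (137*0.057 + 171*0.165) / (137 + 171)
Numerator = 36.0240
Denominator = 308
COP_x = 0.1170


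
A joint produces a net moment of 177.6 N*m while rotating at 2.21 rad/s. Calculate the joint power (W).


P = M * omega
P = 177.6 * 2.21
P = 392.4960


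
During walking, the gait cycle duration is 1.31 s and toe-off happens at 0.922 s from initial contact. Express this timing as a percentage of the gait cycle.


pct = (event_time / cycle_time) * 100
pct = (0.922 / 1.31) * 100
ratio = 0.7038
pct = 70.3817


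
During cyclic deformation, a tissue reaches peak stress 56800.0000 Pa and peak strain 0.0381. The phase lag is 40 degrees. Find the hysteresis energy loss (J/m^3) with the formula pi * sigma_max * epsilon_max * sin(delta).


E_loss = pi * sigma_max * epsilon_max * sin(delta)
delta = 40 deg = 0.6981 rad
sin(delta) = 0.6428
E_loss = pi * 56800.0000 * 0.0381 * 0.6428
E_loss = 4370.0930
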